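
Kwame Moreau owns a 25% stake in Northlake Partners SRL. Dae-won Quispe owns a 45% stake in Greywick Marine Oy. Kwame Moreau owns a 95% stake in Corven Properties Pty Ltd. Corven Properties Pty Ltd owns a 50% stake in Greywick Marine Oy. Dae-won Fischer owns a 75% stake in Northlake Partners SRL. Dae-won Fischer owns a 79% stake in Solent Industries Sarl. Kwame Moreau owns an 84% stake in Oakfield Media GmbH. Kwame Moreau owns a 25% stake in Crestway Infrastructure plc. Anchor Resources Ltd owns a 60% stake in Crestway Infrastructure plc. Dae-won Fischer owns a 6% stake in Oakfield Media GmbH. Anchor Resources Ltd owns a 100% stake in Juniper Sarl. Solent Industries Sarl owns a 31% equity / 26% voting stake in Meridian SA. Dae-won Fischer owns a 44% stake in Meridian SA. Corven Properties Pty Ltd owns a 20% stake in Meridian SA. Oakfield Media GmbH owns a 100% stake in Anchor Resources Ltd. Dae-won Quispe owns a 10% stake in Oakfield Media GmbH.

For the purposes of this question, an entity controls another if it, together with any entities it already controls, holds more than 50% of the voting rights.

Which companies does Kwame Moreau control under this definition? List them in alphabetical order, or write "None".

Kwame holds 84% of Oakfield, so Kwame controls Oakfield.
Kwame holds 95% of Corven, so Kwame controls Corven.
Oakfield holds 100% of Anchor, so Kwame controls Anchor.
Anchor and Kwame together hold 60% + 25% = 85% of Crestway, so Kwame controls Crestway.
Anchor holds 100% of Juniper, so Kwame controls Juniper.
No other company's threshold is met.

Anchor Resources Ltd, Corven Properties Pty Ltd, Crestway Infrastructure plc, Juniper Sarl, Oakfield Media GmbH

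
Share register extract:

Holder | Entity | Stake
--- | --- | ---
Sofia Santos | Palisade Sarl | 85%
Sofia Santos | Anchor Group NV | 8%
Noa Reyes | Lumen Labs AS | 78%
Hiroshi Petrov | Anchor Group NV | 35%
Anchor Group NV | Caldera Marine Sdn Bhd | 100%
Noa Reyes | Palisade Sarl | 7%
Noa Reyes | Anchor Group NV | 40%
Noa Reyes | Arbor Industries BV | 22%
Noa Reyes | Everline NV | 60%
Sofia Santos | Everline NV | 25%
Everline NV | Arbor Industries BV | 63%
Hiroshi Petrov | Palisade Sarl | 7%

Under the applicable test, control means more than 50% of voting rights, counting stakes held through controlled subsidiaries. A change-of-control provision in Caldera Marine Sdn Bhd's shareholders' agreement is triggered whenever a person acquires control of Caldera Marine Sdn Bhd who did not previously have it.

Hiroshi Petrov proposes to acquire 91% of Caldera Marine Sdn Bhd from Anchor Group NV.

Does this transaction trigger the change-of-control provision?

The purchase adds only to Hiroshi's holdings (Anchor's stake shrinks), so Hiroshi is the only person who could newly come to control Caldera.
Hiroshi's largest direct stake is 35% in Anchor, which does not meet the threshold, so Hiroshi controls no company.
Neither Hiroshi nor any entity Hiroshi controls holds any voting interest in Caldera.
So before the transaction, Hiroshi does not control Caldera.
After the purchase, Hiroshi holds 91% of Caldera directly, and Anchor's stake falls to 9%.
Hiroshi holds 91% of Caldera, so Hiroshi controls Caldera.
Hiroshi did not control Caldera before and does after, so the clause is triggered.

Yes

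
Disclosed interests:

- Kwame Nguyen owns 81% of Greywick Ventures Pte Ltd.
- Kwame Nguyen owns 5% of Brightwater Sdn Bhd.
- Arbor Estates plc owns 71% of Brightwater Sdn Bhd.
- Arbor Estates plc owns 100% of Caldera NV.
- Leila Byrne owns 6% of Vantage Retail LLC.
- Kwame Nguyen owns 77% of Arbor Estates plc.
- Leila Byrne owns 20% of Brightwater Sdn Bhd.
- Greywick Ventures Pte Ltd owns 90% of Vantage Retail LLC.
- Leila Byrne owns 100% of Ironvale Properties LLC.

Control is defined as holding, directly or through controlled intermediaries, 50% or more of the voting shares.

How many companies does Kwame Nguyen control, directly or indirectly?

5

Kwame holds 77% of Arbor, so Kwame controls Arbor.
Kwame and Arbor together hold 5% + 71% = 76% of Brightwater, so Kwame controls Brightwater.
Arbor holds 100% of Caldera, so Kwame controls Caldera.
Kwame holds 81% of Greywick, so Kwame controls Greywick.
Greywick holds 90% of Vantage, so Kwame controls Vantage.
No other company's threshold is met.
Kwame controls 5 companies.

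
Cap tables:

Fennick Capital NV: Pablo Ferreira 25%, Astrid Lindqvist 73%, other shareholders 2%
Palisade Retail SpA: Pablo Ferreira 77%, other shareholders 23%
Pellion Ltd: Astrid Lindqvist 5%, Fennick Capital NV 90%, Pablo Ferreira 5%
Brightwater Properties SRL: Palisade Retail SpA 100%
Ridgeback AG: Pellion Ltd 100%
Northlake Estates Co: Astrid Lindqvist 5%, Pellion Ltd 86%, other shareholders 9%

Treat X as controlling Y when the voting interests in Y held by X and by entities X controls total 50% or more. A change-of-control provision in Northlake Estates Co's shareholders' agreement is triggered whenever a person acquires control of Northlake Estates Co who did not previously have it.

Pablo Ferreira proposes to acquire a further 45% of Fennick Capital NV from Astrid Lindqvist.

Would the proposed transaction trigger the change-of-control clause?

Yes

The purchase adds only to Pablo's holdings (Astrid's stake shrinks), so Pablo is the only person who could newly come to control Northlake.
Pablo holds 77% of Palisade, so Pablo controls Palisade.
Palisade holds 100% of Brightwater, so Pablo controls Brightwater.
Neither Pablo nor any entity Pablo controls holds any voting interest in Northlake.
So before the transaction, Pablo does not control Northlake.
After the purchase, Pablo's direct stake in Fennick rises to 25% + 45% = 70%, and Astrid's stake falls to 28%.
Pablo holds 70% of Fennick, so Pablo controls Fennick.
Fennick and Pablo together hold 90% + 5% = 95% of Pellion, so Pablo controls Pellion.
Pellion holds 86% of Northlake, so Pablo controls Northlake.
Pablo did not control Northlake before and does after, so the clause is triggered.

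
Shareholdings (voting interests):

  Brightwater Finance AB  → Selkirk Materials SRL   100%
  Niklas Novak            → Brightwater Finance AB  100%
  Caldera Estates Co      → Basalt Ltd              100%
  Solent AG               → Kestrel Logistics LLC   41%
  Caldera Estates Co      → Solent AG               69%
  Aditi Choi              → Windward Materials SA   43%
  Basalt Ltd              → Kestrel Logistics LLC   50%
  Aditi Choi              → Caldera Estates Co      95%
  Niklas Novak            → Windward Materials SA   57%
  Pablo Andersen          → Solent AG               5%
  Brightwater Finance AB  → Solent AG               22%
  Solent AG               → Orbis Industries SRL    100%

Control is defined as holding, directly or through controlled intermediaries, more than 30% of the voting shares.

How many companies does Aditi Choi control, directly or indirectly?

6

Aditi holds 95% of Caldera, so Aditi controls Caldera.
Caldera holds 69% of Solent, so Aditi controls Solent.
Aditi holds 43% of Windward, so Aditi controls Windward.
Caldera holds 100% of Basalt, so Aditi controls Basalt.
Solent and Basalt together hold 41% + 50% = 91% of Kestrel, so Aditi controls Kestrel.
Solent holds 100% of Orbis, so Aditi controls Orbis.
No other company's threshold is met.
Aditi controls 6 companies.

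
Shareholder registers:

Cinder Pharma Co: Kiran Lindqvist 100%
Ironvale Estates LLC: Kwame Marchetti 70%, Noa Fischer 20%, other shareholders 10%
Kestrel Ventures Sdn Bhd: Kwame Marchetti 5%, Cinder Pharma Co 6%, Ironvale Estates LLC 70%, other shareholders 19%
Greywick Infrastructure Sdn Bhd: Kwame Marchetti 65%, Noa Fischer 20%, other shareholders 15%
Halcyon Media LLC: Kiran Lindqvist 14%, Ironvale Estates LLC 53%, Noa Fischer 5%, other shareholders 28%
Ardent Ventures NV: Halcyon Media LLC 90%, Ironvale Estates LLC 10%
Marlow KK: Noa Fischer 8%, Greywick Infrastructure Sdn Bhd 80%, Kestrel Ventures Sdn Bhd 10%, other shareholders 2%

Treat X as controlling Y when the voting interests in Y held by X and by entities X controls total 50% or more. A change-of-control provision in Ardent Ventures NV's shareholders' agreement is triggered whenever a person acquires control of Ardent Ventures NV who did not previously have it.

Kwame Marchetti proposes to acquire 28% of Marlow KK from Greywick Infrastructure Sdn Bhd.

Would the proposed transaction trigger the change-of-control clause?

The purchase adds only to Kwame's holdings (Greywick's stake shrinks), so Kwame is the only person who could newly come to control Ardent.
Kwame holds 70% of Ironvale, so Kwame controls Ironvale.
Ironvale holds 53% of Halcyon, so Kwame controls Halcyon.
Halcyon and Ironvale together hold 90% + 10% = 100% of Ardent, so Kwame controls Ardent.
So Kwame already controls Ardent before the transaction.
After the purchase, Kwame holds 28% of Marlow directly, and Greywick's stake falls to 52%.
Kwame controlled Ardent already, so this is not a new person acquiring control; every other person's position is unchanged or reduced.
No new person acquires control, so the clause is not triggered.

No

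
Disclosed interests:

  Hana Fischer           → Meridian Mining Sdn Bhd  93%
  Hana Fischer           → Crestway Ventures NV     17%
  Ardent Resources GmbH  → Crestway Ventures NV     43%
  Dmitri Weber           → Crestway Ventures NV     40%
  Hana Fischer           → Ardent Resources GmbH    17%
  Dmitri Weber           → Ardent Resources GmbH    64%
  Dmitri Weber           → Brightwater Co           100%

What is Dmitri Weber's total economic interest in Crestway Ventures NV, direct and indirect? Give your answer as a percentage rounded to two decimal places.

Dmitri reaches Crestway along 2 paths.
Via Ardent: 64% × 43% = 27.52%.
Direct stake: 40% = 40%.
Total: 27.52% + 40% = 67.52%.

67.52%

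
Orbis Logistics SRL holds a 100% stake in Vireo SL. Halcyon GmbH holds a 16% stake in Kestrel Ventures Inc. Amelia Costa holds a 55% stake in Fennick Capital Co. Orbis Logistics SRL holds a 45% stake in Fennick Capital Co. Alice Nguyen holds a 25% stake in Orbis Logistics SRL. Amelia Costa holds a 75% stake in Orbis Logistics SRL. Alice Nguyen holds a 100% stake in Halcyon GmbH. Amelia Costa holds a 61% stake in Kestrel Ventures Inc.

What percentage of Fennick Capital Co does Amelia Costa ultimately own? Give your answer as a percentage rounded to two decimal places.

88.75%

Amelia reaches Fennick along 2 paths.
Direct stake: 55% = 55%.
Via Orbis: 75% × 45% = 33.75%.
Total: 55% + 33.75% = 88.75%.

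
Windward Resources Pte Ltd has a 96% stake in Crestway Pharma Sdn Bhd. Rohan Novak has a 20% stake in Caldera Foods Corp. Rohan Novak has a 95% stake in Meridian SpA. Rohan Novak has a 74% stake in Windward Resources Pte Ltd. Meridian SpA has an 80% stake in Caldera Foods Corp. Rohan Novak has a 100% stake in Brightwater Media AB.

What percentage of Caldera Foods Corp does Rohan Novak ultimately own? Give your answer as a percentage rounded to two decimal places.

Rohan reaches Caldera along 2 paths.
Direct stake: 20% = 20%.
Via Meridian: 95% × 80% = 76%.
Total: 20% + 76% = 96%.
Rounded: 96.00%.

96.00%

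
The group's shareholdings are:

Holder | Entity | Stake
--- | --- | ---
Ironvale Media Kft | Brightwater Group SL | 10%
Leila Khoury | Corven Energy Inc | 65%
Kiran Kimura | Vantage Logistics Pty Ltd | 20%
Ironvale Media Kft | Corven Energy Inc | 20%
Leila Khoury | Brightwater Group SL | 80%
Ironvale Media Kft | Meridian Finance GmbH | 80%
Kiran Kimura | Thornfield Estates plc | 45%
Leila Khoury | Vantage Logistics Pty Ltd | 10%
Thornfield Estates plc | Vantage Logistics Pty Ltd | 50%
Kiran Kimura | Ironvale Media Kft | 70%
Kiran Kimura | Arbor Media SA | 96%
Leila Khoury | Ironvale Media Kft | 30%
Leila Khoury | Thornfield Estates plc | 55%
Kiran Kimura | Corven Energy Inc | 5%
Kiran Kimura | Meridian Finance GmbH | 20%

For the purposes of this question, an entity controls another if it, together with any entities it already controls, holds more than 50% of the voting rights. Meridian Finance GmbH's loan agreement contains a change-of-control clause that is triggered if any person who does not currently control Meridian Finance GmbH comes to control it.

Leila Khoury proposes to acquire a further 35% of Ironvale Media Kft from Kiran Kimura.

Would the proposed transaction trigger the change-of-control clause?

The purchase adds only to Leila's holdings (Kiran's stake shrinks), so Leila is the only person who could newly come to control Meridian.
Leila holds 55% of Thornfield, so Leila controls Thornfield.
Leila and Thornfield together hold 10% + 50% = 60% of Vantage, so Leila controls Vantage.
Leila holds 65% of Corven, so Leila controls Corven.
Leila holds 80% of Brightwater, so Leila controls Brightwater.
Neither Leila nor any entity Leila controls holds any voting interest in Meridian.
So before the transaction, Leila does not control Meridian.
After the purchase, Leila's direct stake in Ironvale rises to 30% + 35% = 65%, and Kiran's stake falls to 35%.
Leila holds 65% of Ironvale, so Leila controls Ironvale.
Ironvale holds 80% of Meridian, so Leila controls Meridian.
Leila did not control Meridian before and does after, so the clause is triggered.

Yes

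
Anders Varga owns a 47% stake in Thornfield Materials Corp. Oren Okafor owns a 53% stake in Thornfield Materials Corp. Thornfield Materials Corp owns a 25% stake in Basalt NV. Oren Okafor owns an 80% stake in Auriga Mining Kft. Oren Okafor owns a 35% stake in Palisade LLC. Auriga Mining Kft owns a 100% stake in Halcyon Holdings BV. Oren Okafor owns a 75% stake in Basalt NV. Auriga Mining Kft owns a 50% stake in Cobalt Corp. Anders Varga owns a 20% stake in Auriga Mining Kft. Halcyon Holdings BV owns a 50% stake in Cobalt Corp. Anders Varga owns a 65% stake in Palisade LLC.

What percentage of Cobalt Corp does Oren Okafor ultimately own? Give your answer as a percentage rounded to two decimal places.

Oren reaches Cobalt along 2 paths.
Via Auriga → Halcyon: 80% × 100% × 50% = 40%.
Via Auriga: 80% × 50% = 40%.
Total: 40% + 40% = 80%.
Rounded: 80.00%.

80.00%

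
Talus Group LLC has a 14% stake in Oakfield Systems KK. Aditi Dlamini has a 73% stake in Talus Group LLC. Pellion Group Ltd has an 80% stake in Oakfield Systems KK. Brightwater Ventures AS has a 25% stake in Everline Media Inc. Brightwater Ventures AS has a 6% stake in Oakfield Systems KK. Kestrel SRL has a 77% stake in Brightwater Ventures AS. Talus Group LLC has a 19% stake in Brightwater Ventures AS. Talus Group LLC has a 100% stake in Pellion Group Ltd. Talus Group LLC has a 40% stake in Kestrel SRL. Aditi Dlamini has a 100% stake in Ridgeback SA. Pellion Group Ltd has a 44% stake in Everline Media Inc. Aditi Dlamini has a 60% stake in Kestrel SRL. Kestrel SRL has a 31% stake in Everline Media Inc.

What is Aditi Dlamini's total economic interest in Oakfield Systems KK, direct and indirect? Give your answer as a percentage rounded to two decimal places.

73.57%

Aditi reaches Oakfield along 5 paths.
Via Talus: 73% × 14% = 10.22%.
Via Talus → Kestrel → Brightwater: 73% × 40% × 77% × 6% = 1.34904%.
Via Kestrel → Brightwater: 60% × 77% × 6% = 2.772%.
Via Talus → Brightwater: 73% × 19% × 6% = 0.8322%.
Via Talus → Pellion: 73% × 100% × 80% = 58.4%.
Total: 10.22% + 1.34904% + 2.772% + 0.8322% + 58.4% = 73.57324%.
Rounded: 73.57%.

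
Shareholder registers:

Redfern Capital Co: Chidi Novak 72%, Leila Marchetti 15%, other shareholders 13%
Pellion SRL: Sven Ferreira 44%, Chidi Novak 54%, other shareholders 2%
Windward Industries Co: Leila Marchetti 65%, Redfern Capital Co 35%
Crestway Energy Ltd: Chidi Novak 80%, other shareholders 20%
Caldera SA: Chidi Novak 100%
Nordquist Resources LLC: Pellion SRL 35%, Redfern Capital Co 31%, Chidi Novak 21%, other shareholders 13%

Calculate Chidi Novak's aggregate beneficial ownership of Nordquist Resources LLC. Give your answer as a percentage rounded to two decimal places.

Chidi reaches Nordquist along 3 paths.
Via Pellion: 54% × 35% = 18.9%.
Via Redfern: 72% × 31% = 22.32%.
Direct stake: 21% = 21%.
Total: 18.9% + 22.32% + 21% = 62.22%.

62.22%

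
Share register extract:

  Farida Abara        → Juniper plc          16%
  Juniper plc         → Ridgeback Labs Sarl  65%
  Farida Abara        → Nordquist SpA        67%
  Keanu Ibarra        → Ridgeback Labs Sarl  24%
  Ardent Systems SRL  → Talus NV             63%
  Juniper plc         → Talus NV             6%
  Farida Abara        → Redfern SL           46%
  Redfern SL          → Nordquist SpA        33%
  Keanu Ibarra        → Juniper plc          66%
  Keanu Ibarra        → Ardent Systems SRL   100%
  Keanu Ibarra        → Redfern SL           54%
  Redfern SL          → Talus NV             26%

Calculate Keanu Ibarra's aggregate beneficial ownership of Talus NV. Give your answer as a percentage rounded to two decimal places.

Keanu reaches Talus along 3 paths.
Via Redfern: 54% × 26% = 14.04%.
Via Ardent: 100% × 63% = 63%.
Via Juniper: 66% × 6% = 3.96%.
Total: 14.04% + 63% + 3.96% = 81%.
Rounded: 81.00%.

81.00%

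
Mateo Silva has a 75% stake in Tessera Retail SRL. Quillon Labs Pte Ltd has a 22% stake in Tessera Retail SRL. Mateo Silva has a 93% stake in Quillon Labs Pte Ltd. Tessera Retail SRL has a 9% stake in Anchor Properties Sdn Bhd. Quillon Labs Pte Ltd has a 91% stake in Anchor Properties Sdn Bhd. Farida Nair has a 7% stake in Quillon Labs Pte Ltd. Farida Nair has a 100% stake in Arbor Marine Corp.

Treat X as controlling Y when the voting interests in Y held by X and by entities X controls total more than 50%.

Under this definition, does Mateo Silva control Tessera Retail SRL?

Mateo holds 93% of Quillon, so Mateo controls Quillon.
Quillon and Mateo together hold 22% + 75% = 97% of Tessera, so Mateo controls Tessera.

Yes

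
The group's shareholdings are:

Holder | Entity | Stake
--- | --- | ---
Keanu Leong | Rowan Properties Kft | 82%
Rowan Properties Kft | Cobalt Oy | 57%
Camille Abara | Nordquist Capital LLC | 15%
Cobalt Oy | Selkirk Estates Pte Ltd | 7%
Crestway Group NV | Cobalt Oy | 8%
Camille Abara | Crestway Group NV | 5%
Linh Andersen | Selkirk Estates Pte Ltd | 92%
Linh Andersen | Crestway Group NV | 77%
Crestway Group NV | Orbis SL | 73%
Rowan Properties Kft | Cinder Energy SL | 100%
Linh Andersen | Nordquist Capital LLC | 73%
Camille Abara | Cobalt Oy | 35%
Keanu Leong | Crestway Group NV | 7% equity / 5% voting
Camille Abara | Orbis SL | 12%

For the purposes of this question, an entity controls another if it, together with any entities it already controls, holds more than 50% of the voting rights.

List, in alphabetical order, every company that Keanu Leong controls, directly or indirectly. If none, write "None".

Cinder Energy SL, Cobalt Oy, Rowan Properties Kft

Keanu holds 82% of Rowan, so Keanu controls Rowan.
Rowan holds 57% of Cobalt, so Keanu controls Cobalt.
Rowan holds 100% of Cinder, so Keanu controls Cinder.
No other company's threshold is met.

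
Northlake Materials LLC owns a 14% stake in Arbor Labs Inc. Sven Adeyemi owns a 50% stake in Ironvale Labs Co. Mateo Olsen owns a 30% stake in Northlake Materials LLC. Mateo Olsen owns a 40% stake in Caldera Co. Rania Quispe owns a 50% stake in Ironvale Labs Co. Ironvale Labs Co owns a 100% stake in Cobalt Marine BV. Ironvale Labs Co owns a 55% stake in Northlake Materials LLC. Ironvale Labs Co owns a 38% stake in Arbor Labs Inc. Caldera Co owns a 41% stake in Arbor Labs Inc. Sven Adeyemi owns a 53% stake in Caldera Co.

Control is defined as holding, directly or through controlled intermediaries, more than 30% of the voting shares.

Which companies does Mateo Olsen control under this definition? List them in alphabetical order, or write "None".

Arbor Labs Inc, Caldera Co

Mateo holds 40% of Caldera, so Mateo controls Caldera.
Caldera holds 41% of Arbor, so Mateo controls Arbor.
No other company's threshold is met.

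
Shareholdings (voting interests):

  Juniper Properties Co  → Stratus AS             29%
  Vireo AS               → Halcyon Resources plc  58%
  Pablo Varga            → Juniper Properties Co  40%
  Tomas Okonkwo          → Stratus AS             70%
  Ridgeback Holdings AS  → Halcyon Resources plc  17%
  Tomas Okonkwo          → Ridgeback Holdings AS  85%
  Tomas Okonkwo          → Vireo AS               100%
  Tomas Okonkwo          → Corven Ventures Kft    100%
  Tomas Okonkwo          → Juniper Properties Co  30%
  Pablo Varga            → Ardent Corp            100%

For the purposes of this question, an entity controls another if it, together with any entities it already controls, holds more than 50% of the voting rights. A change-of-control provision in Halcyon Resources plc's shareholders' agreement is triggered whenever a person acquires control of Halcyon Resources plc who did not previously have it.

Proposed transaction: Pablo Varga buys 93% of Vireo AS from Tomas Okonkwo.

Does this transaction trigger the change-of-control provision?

Yes

The purchase adds only to Pablo's holdings (Tomas's stake shrinks), so Pablo is the only person who could newly come to control Halcyon.
Pablo holds 100% of Ardent, so Pablo controls Ardent.
Neither Pablo nor any entity Pablo controls holds any voting interest in Halcyon.
So before the transaction, Pablo does not control Halcyon.
After the purchase, Pablo holds 93% of Vireo directly, and Tomas's stake falls to 7%.
Pablo holds 93% of Vireo, so Pablo controls Vireo.
Vireo holds 58% of Halcyon, so Pablo controls Halcyon.
Pablo did not control Halcyon before and does after, so the clause is triggered.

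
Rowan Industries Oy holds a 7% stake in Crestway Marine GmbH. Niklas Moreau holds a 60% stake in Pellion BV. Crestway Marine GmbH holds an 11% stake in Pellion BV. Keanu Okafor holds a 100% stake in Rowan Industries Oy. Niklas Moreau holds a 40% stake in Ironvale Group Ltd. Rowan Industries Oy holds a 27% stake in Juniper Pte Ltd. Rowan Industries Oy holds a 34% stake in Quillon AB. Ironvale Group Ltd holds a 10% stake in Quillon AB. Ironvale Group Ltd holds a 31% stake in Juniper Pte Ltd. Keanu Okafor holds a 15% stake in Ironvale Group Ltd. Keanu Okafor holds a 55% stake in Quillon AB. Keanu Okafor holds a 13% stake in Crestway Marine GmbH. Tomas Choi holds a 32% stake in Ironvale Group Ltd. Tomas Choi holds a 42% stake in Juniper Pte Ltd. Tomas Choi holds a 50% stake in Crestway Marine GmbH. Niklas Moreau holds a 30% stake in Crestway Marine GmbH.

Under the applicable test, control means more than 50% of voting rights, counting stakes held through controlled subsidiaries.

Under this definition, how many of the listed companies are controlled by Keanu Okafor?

2

Keanu holds 100% of Rowan, so Keanu controls Rowan.
Rowan and Keanu together hold 34% + 55% = 89% of Quillon, so Keanu controls Quillon.
No other company's threshold is met.
Keanu controls 2 companies.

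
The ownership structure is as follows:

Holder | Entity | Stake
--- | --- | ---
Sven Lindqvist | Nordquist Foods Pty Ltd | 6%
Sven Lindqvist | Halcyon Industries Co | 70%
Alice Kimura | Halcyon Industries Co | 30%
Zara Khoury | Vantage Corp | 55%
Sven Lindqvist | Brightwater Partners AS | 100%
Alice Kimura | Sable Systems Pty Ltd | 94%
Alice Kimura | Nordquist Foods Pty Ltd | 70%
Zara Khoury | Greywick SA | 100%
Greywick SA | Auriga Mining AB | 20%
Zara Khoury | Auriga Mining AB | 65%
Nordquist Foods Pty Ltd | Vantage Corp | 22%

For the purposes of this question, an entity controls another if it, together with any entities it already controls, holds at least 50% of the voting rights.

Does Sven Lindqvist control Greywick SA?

No

Sven holds 70% of Halcyon, so Sven controls Halcyon.
Sven holds 100% of Brightwater, so Sven controls Brightwater.
Neither Sven nor any entity Sven controls holds any voting interest in Greywick.
So Sven does not control Greywick.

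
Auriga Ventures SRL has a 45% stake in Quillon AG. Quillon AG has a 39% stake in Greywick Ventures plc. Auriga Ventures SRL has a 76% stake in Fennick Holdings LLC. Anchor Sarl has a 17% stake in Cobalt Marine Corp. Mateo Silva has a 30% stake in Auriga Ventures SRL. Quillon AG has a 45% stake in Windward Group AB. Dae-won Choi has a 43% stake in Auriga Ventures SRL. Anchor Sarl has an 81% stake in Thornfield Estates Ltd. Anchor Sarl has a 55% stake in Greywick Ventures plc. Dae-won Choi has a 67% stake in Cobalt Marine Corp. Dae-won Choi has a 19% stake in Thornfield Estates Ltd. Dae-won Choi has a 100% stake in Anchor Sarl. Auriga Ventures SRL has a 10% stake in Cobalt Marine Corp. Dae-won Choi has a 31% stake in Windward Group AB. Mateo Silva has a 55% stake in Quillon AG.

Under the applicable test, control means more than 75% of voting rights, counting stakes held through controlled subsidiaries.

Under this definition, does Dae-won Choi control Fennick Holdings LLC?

Dae-won holds 100% of Anchor, so Dae-won controls Anchor.
Anchor and Dae-won together hold 81% + 19% = 100% of Thornfield, so Dae-won controls Thornfield.
Dae-won and Anchor together hold 67% + 17% = 84% of Cobalt, so Dae-won controls Cobalt.
Neither Dae-won nor any entity Dae-won controls holds any voting interest in Fennick.
So Dae-won does not control Fennick.

No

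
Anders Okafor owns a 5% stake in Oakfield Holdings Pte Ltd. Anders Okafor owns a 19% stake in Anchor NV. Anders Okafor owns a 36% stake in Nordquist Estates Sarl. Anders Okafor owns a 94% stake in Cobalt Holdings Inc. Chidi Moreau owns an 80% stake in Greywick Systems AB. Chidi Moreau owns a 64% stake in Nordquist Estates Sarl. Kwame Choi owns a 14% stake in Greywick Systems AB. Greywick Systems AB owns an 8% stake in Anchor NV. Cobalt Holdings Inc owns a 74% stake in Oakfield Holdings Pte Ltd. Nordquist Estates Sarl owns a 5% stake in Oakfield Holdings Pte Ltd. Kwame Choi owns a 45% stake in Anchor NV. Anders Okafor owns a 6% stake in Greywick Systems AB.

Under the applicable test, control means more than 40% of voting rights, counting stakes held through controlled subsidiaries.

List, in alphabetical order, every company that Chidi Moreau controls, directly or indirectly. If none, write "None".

Chidi holds 64% of Nordquist, so Chidi controls Nordquist.
Chidi holds 80% of Greywick, so Chidi controls Greywick.
No other company's threshold is met.

Greywick Systems AB, Nordquist Estates Sarl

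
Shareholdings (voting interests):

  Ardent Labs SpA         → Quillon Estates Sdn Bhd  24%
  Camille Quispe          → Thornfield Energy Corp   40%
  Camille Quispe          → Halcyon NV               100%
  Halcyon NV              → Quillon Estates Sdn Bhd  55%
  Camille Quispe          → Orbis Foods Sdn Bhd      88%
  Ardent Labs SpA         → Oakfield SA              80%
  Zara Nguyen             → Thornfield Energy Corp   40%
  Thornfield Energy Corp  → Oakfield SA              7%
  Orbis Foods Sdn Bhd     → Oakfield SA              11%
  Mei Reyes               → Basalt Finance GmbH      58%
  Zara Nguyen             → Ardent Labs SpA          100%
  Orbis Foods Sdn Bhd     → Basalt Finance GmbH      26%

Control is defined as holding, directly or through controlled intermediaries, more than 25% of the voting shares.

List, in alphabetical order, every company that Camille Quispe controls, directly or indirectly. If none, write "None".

Camille holds 100% of Halcyon, so Camille controls Halcyon.
Camille holds 40% of Thornfield, so Camille controls Thornfield.
Camille holds 88% of Orbis, so Camille controls Orbis.
Orbis holds 26% of Basalt, so Camille controls Basalt.
Halcyon holds 55% of Quillon, so Camille controls Quillon.
No other company's threshold is met.

Basalt Finance GmbH, Halcyon NV, Orbis Foods Sdn Bhd, Quillon Estates Sdn Bhd, Thornfield Energy Corp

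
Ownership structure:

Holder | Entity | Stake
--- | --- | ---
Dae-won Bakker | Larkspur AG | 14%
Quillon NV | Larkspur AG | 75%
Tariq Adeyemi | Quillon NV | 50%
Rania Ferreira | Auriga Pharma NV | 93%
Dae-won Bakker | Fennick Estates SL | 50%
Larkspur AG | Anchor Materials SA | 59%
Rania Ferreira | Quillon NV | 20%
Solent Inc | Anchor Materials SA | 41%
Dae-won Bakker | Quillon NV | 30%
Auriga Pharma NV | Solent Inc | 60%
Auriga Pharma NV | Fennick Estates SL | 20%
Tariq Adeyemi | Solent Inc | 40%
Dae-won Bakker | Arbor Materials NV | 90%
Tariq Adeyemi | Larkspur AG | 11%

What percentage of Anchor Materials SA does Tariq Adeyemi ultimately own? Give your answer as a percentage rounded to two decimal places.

45.02%

Tariq reaches Anchor along 3 paths.
Via Solent: 40% × 41% = 16.4%.
Via Larkspur: 11% × 59% = 6.49%.
Via Quillon → Larkspur: 50% × 75% × 59% = 22.125%.
Total: 16.4% + 6.49% + 22.125% = 45.015%.
Rounded: 45.02%.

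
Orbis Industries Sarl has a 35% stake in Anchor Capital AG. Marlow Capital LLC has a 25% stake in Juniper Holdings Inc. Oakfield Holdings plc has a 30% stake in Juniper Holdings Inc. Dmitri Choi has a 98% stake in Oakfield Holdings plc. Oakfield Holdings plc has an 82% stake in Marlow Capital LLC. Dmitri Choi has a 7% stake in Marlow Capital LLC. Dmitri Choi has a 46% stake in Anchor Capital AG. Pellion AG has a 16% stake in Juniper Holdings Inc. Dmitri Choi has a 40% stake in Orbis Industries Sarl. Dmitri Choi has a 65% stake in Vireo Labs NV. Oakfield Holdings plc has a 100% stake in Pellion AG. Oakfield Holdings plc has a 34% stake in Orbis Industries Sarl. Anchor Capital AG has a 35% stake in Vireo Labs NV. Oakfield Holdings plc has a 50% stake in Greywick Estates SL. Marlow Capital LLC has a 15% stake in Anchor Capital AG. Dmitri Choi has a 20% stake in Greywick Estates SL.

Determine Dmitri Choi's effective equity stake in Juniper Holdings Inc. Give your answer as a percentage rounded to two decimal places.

66.92%

Dmitri reaches Juniper along 4 paths.
Via Marlow: 7% × 25% = 1.75%.
Via Oakfield → Marlow: 98% × 82% × 25% = 20.09%.
Via Oakfield → Pellion: 98% × 100% × 16% = 15.68%.
Via Oakfield: 98% × 30% = 29.4%.
Total: 1.75% + 20.09% + 15.68% + 29.4% = 66.92%.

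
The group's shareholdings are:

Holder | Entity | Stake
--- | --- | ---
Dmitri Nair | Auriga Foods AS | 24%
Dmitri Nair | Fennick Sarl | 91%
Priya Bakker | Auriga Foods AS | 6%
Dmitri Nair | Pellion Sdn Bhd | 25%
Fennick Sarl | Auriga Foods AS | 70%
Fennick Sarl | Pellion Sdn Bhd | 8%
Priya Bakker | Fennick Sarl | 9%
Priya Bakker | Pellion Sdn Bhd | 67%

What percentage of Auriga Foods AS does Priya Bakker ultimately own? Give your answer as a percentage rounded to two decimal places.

12.30%

Priya reaches Auriga along 2 paths.
Direct stake: 6% = 6%.
Via Fennick: 9% × 70% = 6.3%.
Total: 6% + 6.3% = 12.3%.
Rounded: 12.30%.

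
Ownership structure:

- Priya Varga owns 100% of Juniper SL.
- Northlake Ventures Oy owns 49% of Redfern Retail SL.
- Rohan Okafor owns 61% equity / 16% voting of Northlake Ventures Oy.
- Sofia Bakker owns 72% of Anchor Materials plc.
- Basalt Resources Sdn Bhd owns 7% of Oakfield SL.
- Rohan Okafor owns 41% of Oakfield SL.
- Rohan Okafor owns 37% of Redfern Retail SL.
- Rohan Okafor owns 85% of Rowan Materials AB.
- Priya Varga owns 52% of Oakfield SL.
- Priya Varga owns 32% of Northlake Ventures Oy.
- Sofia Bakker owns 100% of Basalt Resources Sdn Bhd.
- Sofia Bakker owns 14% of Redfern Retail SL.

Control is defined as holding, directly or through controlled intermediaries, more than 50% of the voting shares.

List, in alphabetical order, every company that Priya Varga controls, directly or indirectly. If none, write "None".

Priya holds 100% of Juniper, so Priya controls Juniper.
Priya holds 52% of Oakfield, so Priya controls Oakfield.
No other company's threshold is met.

Juniper SL, Oakfield SL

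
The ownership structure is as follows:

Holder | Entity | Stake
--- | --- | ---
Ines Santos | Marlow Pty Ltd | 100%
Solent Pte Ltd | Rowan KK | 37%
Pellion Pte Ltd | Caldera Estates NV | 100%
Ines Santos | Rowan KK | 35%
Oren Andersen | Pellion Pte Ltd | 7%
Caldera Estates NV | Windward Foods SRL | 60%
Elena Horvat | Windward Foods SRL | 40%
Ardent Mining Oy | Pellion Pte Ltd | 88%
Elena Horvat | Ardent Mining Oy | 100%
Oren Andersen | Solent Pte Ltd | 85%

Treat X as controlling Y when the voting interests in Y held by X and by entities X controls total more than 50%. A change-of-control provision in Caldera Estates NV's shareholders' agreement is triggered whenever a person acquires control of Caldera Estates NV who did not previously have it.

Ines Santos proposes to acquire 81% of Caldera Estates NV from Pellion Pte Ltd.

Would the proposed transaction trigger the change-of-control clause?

The purchase adds only to Ines's holdings (Pellion's stake shrinks), so Ines is the only person who could newly come to control Caldera.
Ines holds 100% of Marlow, so Ines controls Marlow.
Neither Ines nor any entity Ines controls holds any voting interest in Caldera.
So before the transaction, Ines does not control Caldera.
After the purchase, Ines holds 81% of Caldera directly, and Pellion's stake falls to 19%.
Ines holds 81% of Caldera, so Ines controls Caldera.
Ines did not control Caldera before and does after, so the clause is triggered.

Yes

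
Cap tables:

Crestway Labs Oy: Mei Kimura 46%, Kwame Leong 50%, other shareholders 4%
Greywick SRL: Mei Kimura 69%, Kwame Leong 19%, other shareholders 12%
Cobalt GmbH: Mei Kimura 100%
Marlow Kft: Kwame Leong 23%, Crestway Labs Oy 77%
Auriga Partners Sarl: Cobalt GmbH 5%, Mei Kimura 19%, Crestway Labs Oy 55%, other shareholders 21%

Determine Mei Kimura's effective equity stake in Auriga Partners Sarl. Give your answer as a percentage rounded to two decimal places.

49.30%

Mei reaches Auriga along 3 paths.
Via Cobalt: 100% × 5% = 5%.
Direct stake: 19% = 19%.
Via Crestway: 46% × 55% = 25.3%.
Total: 5% + 19% + 25.3% = 49.3%.
Rounded: 49.30%.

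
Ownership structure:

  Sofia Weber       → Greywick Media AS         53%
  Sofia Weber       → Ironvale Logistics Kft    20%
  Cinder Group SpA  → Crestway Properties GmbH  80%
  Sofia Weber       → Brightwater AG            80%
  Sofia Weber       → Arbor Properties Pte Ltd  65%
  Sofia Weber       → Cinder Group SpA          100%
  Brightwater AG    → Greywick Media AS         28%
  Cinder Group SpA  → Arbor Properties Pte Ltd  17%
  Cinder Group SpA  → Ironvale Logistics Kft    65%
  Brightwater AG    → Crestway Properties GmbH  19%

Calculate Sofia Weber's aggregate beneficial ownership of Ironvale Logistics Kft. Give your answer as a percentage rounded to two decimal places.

85.00%

Sofia reaches Ironvale along 2 paths.
Direct stake: 20% = 20%.
Via Cinder: 100% × 65% = 65%.
Total: 20% + 65% = 85%.
Rounded: 85.00%.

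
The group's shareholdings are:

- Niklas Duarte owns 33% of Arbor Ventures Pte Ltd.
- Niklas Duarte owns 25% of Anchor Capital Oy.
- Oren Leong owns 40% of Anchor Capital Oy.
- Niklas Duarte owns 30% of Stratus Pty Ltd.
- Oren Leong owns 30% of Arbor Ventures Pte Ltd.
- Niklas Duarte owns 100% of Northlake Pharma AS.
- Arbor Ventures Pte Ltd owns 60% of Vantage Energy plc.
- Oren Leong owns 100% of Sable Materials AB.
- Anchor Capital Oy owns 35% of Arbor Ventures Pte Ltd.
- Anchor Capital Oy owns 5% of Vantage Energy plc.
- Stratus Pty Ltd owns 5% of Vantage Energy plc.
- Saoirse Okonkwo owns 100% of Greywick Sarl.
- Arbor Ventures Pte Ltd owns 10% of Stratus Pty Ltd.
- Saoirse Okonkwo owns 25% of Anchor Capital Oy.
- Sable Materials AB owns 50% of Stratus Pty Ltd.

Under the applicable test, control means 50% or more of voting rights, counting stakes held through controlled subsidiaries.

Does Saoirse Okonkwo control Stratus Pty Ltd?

No

Saoirse holds 100% of Greywick, so Saoirse controls Greywick.
Neither Saoirse nor any entity Saoirse controls holds any voting interest in Stratus.
So Saoirse does not control Stratus.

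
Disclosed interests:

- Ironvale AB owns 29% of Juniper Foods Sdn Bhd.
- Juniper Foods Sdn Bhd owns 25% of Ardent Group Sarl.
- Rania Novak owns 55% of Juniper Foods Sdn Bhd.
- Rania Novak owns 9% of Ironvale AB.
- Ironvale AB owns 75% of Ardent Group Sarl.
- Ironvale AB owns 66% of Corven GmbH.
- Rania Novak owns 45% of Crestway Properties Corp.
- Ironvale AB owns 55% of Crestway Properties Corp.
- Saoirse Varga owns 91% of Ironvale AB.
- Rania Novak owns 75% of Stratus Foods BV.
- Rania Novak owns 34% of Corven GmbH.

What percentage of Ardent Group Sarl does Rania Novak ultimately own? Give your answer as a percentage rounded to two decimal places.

21.15%

Rania reaches Ardent along 3 paths.
Via Ironvale → Juniper: 9% × 29% × 25% = 0.6525%.
Via Juniper: 55% × 25% = 13.75%.
Via Ironvale: 9% × 75% = 6.75%.
Total: 0.6525% + 13.75% + 6.75% = 21.1525%.
Rounded: 21.15%.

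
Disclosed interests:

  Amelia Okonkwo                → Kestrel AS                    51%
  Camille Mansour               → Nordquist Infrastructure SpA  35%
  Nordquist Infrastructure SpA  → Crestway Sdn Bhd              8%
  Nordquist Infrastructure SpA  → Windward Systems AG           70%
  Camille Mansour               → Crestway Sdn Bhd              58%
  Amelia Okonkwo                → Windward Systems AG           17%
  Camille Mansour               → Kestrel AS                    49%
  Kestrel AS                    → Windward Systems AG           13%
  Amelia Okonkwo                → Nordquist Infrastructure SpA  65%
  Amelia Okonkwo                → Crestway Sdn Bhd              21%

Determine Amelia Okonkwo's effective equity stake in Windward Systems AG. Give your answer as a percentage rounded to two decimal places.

Amelia reaches Windward along 3 paths.
Via Kestrel: 51% × 13% = 6.63%.
Via Nordquist: 65% × 70% = 45.5%.
Direct stake: 17% = 17%.
Total: 6.63% + 45.5% + 17% = 69.13%.

69.13%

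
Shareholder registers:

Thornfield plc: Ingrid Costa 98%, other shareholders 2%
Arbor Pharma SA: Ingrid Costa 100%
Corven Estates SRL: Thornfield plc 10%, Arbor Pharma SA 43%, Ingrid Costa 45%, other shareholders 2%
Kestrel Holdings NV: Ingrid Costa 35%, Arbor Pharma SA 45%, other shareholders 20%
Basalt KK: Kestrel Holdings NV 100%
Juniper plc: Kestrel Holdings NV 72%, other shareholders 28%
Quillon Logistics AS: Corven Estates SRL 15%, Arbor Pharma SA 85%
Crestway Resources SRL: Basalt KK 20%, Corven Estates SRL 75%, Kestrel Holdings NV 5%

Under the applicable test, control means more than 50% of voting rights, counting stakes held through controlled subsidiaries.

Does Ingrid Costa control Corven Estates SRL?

Yes

Ingrid holds 98% of Thornfield, so Ingrid controls Thornfield.
Ingrid holds 100% of Arbor, so Ingrid controls Arbor.
Thornfield and Arbor and Ingrid together hold 10% + 43% + 45% = 98% of Corven, so Ingrid controls Corven.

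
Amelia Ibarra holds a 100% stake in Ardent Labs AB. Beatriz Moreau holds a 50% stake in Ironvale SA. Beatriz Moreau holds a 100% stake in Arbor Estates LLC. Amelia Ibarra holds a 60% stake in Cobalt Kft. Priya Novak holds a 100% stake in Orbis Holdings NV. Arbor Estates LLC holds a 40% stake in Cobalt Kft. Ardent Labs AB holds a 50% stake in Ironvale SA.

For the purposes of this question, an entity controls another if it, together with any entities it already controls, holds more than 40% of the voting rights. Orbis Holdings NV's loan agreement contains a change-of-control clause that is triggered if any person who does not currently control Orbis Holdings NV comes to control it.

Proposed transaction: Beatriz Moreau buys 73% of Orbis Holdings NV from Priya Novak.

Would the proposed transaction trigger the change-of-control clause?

Yes

The purchase adds only to Beatriz's holdings (Priya's stake shrinks), so Beatriz is the only person who could newly come to control Orbis.
Beatriz holds 100% of Arbor, so Beatriz controls Arbor.
Beatriz holds 50% of Ironvale, so Beatriz controls Ironvale.
Neither Beatriz nor any entity Beatriz controls holds any voting interest in Orbis.
So before the transaction, Beatriz does not control Orbis.
After the purchase, Beatriz holds 73% of Orbis directly, and Priya's stake falls to 27%.
Beatriz holds 73% of Orbis, so Beatriz controls Orbis.
Beatriz did not control Orbis before and does after, so the clause is triggered.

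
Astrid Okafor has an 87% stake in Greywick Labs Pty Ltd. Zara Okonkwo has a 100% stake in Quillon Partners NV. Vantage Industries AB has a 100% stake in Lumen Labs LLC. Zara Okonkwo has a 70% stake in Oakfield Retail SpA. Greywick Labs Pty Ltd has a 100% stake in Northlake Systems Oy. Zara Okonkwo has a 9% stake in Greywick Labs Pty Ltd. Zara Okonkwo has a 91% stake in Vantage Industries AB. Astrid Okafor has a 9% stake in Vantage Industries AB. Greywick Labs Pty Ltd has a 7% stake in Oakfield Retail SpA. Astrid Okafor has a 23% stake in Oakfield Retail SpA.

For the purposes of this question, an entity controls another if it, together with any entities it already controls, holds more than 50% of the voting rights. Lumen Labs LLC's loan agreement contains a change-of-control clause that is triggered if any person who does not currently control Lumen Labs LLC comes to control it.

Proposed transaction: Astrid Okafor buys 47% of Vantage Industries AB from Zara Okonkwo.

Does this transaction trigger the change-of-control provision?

Yes

The purchase adds only to Astrid's holdings (Zara's stake shrinks), so Astrid is the only person who could newly come to control Lumen.
Astrid holds 87% of Greywick, so Astrid controls Greywick.
Greywick holds 100% of Northlake, so Astrid controls Northlake.
Neither Astrid nor any entity Astrid controls holds any voting interest in Lumen.
So before the transaction, Astrid does not control Lumen.
After the purchase, Astrid's direct stake in Vantage rises to 9% + 47% = 56%, and Zara's stake falls to 44%.
Astrid holds 56% of Vantage, so Astrid controls Vantage.
Vantage holds 100% of Lumen, so Astrid controls Lumen.
Astrid did not control Lumen before and does after, so the clause is triggered.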